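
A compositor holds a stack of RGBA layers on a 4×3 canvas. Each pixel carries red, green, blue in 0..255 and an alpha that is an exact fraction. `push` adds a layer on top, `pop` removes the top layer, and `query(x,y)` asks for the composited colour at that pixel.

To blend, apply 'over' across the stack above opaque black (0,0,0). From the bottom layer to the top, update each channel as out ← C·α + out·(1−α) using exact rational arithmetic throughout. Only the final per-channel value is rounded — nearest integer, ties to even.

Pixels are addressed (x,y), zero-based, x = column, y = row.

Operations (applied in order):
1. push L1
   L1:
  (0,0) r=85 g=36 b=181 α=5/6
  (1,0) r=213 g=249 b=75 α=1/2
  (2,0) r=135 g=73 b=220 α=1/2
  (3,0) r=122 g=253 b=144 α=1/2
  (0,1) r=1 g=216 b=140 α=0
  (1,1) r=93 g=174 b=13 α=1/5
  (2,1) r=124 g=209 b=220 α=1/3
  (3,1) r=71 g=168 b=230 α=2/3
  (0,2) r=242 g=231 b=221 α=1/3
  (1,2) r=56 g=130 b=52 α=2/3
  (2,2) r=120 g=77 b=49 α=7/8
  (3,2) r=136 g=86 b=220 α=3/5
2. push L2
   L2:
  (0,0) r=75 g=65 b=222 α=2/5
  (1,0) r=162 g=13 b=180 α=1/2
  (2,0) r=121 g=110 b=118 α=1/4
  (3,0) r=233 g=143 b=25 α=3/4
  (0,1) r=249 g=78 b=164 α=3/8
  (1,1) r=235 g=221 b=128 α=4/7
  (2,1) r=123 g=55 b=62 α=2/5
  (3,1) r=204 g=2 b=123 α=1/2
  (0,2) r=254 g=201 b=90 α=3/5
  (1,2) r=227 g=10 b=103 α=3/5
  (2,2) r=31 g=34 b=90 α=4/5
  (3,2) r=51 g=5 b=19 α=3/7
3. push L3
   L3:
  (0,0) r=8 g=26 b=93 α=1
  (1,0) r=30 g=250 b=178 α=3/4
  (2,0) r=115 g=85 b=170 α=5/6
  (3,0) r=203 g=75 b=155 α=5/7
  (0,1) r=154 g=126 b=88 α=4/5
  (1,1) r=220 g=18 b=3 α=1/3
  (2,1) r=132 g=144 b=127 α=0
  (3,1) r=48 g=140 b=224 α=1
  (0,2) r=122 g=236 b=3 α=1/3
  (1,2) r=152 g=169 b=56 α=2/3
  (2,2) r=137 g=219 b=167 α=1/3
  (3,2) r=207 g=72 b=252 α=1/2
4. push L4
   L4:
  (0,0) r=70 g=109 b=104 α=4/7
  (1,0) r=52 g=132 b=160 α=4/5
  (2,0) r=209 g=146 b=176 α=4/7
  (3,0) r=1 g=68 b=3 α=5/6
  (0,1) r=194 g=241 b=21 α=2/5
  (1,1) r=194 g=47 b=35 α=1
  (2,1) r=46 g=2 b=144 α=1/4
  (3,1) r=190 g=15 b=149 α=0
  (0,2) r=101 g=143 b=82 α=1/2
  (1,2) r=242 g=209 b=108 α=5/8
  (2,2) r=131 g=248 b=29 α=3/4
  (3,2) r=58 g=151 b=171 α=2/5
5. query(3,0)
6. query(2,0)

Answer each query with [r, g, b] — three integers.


at x=3,y=0 over L1,L2,L3,L4:
after L1 α=1/2: [61, 253/2, 72]
after L2 α=3/4: [190, 1111/8, 147/4]
after L3 α=5/7: [1395/7, 373/4, 1697/14]
after L4 α=5/6: [715/21, 1733/24, 1907/84]
= [34, 72, 23]

at x=2,y=0 over L1,L2,L3,L4:
after L1 α=1/2: [135/2, 73/2, 110]
after L2 α=1/4: [647/8, 439/8, 112]
after L3 α=5/6: [1749/16, 3839/48, 481/3]
after L4 α=4/7: [18623/112, 13183/112, 1185/7]
= [166, 118, 169]


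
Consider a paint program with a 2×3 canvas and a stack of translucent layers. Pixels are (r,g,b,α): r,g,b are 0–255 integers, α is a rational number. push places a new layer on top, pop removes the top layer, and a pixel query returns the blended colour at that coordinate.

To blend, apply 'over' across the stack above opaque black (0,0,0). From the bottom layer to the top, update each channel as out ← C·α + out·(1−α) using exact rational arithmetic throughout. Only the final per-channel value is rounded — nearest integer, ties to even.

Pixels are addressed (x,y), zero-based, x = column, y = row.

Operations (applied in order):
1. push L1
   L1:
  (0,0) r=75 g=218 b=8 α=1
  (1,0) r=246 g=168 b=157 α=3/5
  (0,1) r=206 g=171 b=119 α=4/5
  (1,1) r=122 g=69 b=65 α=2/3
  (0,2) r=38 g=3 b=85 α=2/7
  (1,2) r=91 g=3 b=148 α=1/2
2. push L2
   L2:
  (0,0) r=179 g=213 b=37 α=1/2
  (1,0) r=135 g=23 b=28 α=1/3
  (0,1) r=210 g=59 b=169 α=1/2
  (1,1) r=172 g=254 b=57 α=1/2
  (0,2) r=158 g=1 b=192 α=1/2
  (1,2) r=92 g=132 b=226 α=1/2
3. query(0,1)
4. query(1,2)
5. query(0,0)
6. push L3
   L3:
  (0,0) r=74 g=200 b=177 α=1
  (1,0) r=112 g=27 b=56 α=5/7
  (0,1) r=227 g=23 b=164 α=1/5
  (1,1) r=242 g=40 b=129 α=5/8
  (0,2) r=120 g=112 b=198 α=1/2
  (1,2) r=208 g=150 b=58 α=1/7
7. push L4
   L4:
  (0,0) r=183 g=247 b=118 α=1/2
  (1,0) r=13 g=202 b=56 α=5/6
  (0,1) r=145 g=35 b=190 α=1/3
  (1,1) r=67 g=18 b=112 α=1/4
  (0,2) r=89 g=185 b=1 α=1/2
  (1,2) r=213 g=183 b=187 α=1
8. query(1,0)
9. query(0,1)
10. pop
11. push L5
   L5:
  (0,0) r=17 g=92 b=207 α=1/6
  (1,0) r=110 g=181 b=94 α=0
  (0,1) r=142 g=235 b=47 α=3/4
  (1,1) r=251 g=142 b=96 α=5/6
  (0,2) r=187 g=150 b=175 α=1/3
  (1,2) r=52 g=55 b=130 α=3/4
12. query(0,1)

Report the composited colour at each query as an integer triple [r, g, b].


query (0,1) [L1,L2] — begin 0,0,0
after L1 α=4/5: [824/5, 684/5, 476/5]
after L2 α=1/2: [937/5, 979/10, 1321/10]
rounded: [187, 98, 132]

at x=1,y=2 over L1,L2:
L1 α=1/2: [91/2, 3/2, 74]
L2 α=1/2: [275/4, 267/4, 150]
= [69, 67, 150]

(0,0) stack=L1,L2; from [0,0,0]:
L1 α=1: [75, 218, 8]
L2 α=1/2: [127, 431/2, 45/2]
→ [127, 216, 22]

query (1,0) [L1,L2,L3,L4] — begin 0,0,0
after L1 α=3/5: [738/5, 504/5, 471/5]
after L2 α=1/3: [717/5, 1123/15, 1082/15]
after L3 α=5/7: [4234/35, 4271/105, 6364/105]
after L4 α=5/6: [6509/210, 110321/630, 17882/315]
rounded: [31, 175, 57]

query (0,1) [L1,L2,L3,L4] — begin 0,0,0
after L1 α=4/5: [824/5, 684/5, 476/5]
after L2 α=1/2: [937/5, 979/10, 1321/10]
after L3 α=1/5: [4883/25, 2073/25, 3462/25]
after L4 α=1/3: [13391/75, 5021/75, 11674/75]
= [179, 67, 156]

query (0,1) [L1,L2,L3,L5] — begin 0,0,0
+L1 (α=4/5) → [824/5, 684/5, 476/5]
+L2 (α=1/2) → [937/5, 979/10, 1321/10]
+L3 (α=1/5) → [4883/25, 2073/25, 3462/25]
+L5 (α=3/4) → [15533/100, 9849/50, 6987/100]
rounded: [155, 197, 70]


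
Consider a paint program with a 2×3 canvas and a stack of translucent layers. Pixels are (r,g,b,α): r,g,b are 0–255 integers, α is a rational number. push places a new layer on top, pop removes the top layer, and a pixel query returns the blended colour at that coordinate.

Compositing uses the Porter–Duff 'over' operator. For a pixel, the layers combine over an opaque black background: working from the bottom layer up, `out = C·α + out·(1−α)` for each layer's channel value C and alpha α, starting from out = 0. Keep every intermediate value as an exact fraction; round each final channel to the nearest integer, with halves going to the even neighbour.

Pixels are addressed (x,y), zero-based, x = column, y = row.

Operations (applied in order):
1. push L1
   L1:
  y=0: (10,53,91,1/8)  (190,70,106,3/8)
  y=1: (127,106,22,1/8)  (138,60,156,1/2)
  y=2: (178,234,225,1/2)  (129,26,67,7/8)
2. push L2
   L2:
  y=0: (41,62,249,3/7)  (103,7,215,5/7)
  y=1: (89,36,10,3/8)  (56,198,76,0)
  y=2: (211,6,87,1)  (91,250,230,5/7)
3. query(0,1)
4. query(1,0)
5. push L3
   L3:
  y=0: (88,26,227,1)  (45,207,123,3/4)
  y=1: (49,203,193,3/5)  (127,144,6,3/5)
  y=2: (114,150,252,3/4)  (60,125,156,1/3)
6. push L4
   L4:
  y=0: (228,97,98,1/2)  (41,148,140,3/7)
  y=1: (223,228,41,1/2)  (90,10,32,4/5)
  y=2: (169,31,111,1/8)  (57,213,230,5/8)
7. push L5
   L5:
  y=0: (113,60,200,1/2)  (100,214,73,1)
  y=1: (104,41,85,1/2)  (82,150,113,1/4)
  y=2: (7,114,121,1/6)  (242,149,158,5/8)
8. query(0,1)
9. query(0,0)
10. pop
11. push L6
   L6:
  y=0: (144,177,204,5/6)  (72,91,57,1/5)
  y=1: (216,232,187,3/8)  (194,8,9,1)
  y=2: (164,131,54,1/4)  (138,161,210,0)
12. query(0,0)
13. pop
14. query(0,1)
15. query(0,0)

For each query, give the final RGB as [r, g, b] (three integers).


query (0,1) [L1,L2] — begin 0,0,0
L1 α=1/8: [127/8, 53/4, 11/4]
L2 α=3/8: [2771/64, 697/32, 175/32]
→ [43, 22, 5]

at x=1,y=0 over L1,L2:
after L1 α=3/8: [285/4, 105/4, 159/4]
after L2 α=5/7: [1315/14, 25/2, 2309/14]
rounded: [94, 12, 165]

query (0,1) [L1,L2,L3,L4,L5] — begin 0,0,0
after L1 α=1/8: [127/8, 53/4, 11/4]
after L2 α=3/8: [2771/64, 697/32, 175/32]
after L3 α=3/5: [1495/32, 10441/80, 9439/80]
after L4 α=1/2: [8631/64, 28681/160, 12719/160]
after L5 α=1/2: [15287/128, 35241/320, 26319/320]
→ [119, 110, 82]

(0,0) stack=L1,L2,L3,L4,L5; from [0,0,0]:
L1 α=1/8: [5/4, 53/8, 91/8]
L2 α=3/7: [128/7, 425/14, 1585/14]
L3 α=1: [88, 26, 227]
L4 α=1/2: [158, 123/2, 325/2]
L5 α=1/2: [271/2, 243/4, 725/4]
→ [136, 61, 181]

query (0,0) [L1,L2,L3,L4,L6] — begin 0,0,0
+L1 (α=1/8) → [5/4, 53/8, 91/8]
+L2 (α=3/7) → [128/7, 425/14, 1585/14]
+L3 (α=1) → [88, 26, 227]
+L4 (α=1/2) → [158, 123/2, 325/2]
+L6 (α=5/6) → [439/3, 631/4, 2365/12]
= [146, 158, 197]

query (0,1) [L1,L2,L3,L4] — begin 0,0,0
L1 α=1/8: [127/8, 53/4, 11/4]
L2 α=3/8: [2771/64, 697/32, 175/32]
L3 α=3/5: [1495/32, 10441/80, 9439/80]
L4 α=1/2: [8631/64, 28681/160, 12719/160]
→ [135, 179, 79]

(0,0) stack=L1,L2,L3,L4; from [0,0,0]:
L1 α=1/8: [5/4, 53/8, 91/8]
L2 α=3/7: [128/7, 425/14, 1585/14]
L3 α=1: [88, 26, 227]
L4 α=1/2: [158, 123/2, 325/2]
→ [158, 62, 162]


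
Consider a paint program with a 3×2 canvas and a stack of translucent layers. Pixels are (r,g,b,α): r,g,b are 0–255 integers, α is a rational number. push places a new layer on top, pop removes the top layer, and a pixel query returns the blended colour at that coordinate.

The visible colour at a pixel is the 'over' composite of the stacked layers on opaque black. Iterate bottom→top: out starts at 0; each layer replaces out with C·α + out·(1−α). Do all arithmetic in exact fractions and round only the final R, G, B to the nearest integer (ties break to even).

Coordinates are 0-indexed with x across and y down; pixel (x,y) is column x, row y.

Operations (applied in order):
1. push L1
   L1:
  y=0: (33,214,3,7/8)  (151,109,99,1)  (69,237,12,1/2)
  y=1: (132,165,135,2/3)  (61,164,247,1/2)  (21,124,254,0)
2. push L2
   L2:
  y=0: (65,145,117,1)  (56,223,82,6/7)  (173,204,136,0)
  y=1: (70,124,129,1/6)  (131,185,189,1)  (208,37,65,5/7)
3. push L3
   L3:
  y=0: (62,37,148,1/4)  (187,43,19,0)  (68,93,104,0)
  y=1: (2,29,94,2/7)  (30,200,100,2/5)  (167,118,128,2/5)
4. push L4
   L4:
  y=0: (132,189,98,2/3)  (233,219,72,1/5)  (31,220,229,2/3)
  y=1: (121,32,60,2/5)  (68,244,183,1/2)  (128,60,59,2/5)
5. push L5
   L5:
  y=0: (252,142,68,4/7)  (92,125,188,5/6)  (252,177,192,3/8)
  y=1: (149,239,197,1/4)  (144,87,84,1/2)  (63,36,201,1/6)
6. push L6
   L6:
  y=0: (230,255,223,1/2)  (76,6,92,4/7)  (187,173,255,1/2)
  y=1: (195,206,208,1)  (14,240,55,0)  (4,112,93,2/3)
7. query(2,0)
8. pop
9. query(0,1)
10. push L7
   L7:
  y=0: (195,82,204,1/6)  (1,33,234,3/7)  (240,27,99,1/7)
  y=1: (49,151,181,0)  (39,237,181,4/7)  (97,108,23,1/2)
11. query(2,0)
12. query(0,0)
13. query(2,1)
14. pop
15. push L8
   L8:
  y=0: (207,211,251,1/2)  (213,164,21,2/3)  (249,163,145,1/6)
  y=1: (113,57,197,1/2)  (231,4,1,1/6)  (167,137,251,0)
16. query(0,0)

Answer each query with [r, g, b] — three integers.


at x=2,y=0 over L1,L2,L3,L4,L5,L6:
L1 α=1/2: [69/2, 237/2, 6]
L2 α=0: [69/2, 237/2, 6]
L3 α=0: [69/2, 237/2, 6]
L4 α=2/3: [193/6, 1117/6, 464/3]
L5 α=3/8: [5501/48, 8771/48, 506/3]
L6 α=1/2: [14477/96, 17075/96, 1271/6]
= [151, 178, 212]

query (0,1) [L1,L2,L3,L4,L5] — begin 0,0,0
L1 α=2/3: [88, 110, 90]
L2 α=1/6: [85, 337/3, 193/2]
L3 α=2/7: [429/7, 1859/21, 1341/14]
L4 α=2/5: [2981/35, 2307/35, 5703/70]
L5 α=1/4: [7079/70, 7643/70, 30899/280]
rounded: [101, 109, 110]

(2,0) stack=L1,L2,L3,L4,L5,L7; from [0,0,0]:
after L1 α=1/2: [69/2, 237/2, 6]
after L2 α=0: [69/2, 237/2, 6]
after L3 α=0: [69/2, 237/2, 6]
after L4 α=2/3: [193/6, 1117/6, 464/3]
after L5 α=3/8: [5501/48, 8771/48, 506/3]
after L7 α=1/7: [7421/56, 8987/56, 1111/7]
rounded: [133, 160, 159]

(0,0) stack=L1,L2,L3,L4,L5,L7; from [0,0,0]:
+L1 (α=7/8) → [231/8, 749/4, 21/8]
+L2 (α=1) → [65, 145, 117]
+L3 (α=1/4) → [257/4, 118, 499/4]
+L4 (α=2/3) → [1313/12, 496/3, 1283/12]
+L5 (α=4/7) → [5345/28, 152, 2371/28]
+L7 (α=1/6) → [32185/168, 421/3, 17567/168]
rounded: [192, 140, 105]

query (2,1) [L1,L2,L3,L4,L5,L7] — begin 0,0,0
+L1 (α=0) → [0, 0, 0]
+L2 (α=5/7) → [1040/7, 185/7, 325/7]
+L3 (α=2/5) → [5458/35, 2207/35, 2767/35]
+L4 (α=2/5) → [25334/175, 10821/175, 12431/175]
+L5 (α=1/6) → [27539/210, 4027/70, 9733/105]
+L7 (α=1/2) → [47909/420, 11587/140, 6074/105]
rounded: [114, 83, 58]

at x=0,y=0 over L1,L2,L3,L4,L5,L8:
+L1 (α=7/8) → [231/8, 749/4, 21/8]
+L2 (α=1) → [65, 145, 117]
+L3 (α=1/4) → [257/4, 118, 499/4]
+L4 (α=2/3) → [1313/12, 496/3, 1283/12]
+L5 (α=4/7) → [5345/28, 152, 2371/28]
+L8 (α=1/2) → [11141/56, 363/2, 9399/56]
rounded: [199, 182, 168]


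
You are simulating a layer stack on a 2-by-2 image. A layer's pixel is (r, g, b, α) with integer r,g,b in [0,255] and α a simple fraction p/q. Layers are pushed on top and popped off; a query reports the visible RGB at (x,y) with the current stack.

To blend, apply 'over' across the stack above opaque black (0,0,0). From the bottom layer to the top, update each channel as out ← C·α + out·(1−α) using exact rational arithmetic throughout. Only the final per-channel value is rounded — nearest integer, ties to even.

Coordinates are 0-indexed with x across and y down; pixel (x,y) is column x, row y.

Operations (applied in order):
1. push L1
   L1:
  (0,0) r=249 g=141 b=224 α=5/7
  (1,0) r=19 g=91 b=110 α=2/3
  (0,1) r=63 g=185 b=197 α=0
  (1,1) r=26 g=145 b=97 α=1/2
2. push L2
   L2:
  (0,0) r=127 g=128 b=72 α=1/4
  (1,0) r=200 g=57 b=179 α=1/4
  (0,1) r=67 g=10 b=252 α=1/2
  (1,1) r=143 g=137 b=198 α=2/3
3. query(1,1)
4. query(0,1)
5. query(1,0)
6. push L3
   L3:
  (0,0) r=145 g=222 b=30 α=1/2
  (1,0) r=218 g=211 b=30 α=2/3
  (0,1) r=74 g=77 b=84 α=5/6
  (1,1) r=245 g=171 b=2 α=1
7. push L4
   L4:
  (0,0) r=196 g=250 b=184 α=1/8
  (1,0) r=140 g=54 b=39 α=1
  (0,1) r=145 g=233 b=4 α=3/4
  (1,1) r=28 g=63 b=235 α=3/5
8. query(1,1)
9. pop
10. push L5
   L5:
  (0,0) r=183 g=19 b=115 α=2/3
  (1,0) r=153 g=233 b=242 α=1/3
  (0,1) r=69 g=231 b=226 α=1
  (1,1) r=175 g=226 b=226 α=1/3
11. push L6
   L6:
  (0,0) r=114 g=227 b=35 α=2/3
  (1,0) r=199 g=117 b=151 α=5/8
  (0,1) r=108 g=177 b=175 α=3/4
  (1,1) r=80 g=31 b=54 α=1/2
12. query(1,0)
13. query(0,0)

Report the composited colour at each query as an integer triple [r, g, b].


(1,1) stack=L1,L2; from [0,0,0]:
L1 α=1/2: [13, 145/2, 97/2]
L2 α=2/3: [299/3, 231/2, 889/6]
= [100, 116, 148]

(0,1) stack=L1,L2; from [0,0,0]:
L1 α=0: [0, 0, 0]
L2 α=1/2: [67/2, 5, 126]
rounded: [34, 5, 126]

at x=1,y=0 over L1,L2:
+L1 (α=2/3) → [38/3, 182/3, 220/3]
+L2 (α=1/4) → [119/2, 239/4, 399/4]
rounded: [60, 60, 100]

query (1,1) [L1,L2,L3,L4] — begin 0,0,0
L1 α=1/2: [13, 145/2, 97/2]
L2 α=2/3: [299/3, 231/2, 889/6]
L3 α=1: [245, 171, 2]
L4 α=3/5: [574/5, 531/5, 709/5]
= [115, 106, 142]

query (1,0) [L1,L2,L3,L5,L6] — begin 0,0,0
L1 α=2/3: [38/3, 182/3, 220/3]
L2 α=1/4: [119/2, 239/4, 399/4]
L3 α=2/3: [991/6, 1927/12, 213/4]
L5 α=1/3: [1450/9, 3325/18, 697/6]
L6 α=5/8: [4435/24, 6835/48, 2207/16]
→ [185, 142, 138]

at x=0,y=0 over L1,L2,L3,L5,L6:
after L1 α=5/7: [1245/7, 705/7, 160]
after L2 α=1/4: [1156/7, 3011/28, 138]
after L3 α=1/2: [2171/14, 9227/56, 84]
after L5 α=2/3: [7295/42, 3785/56, 314/3]
after L6 α=2/3: [16871/126, 29209/168, 524/9]
→ [134, 174, 58]


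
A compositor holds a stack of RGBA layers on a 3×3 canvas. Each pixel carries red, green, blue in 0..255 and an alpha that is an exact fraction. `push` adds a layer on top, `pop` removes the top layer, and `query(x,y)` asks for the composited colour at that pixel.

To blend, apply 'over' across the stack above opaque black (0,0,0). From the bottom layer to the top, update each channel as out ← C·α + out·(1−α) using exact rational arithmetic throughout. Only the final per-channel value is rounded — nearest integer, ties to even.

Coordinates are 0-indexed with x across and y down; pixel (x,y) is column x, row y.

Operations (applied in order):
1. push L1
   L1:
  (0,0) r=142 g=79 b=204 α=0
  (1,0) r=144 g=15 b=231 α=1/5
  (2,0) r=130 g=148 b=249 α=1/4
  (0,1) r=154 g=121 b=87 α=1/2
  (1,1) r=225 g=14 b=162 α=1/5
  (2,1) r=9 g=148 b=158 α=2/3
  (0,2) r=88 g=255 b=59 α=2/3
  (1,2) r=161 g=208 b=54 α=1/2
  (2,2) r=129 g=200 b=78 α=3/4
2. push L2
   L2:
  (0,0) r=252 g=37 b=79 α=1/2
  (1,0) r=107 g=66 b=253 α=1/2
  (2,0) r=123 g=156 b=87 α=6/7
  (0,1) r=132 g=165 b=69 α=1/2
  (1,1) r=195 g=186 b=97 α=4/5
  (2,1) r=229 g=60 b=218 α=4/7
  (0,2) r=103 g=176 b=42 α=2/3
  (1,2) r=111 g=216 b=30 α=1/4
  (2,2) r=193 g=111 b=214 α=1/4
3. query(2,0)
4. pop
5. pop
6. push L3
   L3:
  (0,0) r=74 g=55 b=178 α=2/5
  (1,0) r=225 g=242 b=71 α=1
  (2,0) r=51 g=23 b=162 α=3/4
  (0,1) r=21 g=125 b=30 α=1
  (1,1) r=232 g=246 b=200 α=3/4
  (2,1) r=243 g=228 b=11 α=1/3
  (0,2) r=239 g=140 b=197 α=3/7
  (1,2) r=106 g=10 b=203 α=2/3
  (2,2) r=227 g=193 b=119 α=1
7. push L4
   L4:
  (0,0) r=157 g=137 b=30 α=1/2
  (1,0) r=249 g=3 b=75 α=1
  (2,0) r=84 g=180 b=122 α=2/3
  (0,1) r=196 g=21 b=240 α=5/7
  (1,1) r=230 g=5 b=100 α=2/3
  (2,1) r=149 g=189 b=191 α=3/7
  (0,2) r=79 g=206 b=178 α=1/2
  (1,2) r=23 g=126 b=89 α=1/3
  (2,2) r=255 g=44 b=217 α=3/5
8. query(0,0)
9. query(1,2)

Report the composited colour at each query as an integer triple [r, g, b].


at x=2,y=0 over L1,L2:
after L1 α=1/4: [65/2, 37, 249/4]
after L2 α=6/7: [1541/14, 139, 2337/28]
rounded: [110, 139, 83]

at x=0,y=0 over L3,L4:
L3 α=2/5: [148/5, 22, 356/5]
L4 α=1/2: [933/10, 159/2, 253/5]
= [93, 80, 51]

query (1,2) [L3,L4] — begin 0,0,0
L3 α=2/3: [212/3, 20/3, 406/3]
L4 α=1/3: [493/9, 418/9, 1079/9]
→ [55, 46, 120]


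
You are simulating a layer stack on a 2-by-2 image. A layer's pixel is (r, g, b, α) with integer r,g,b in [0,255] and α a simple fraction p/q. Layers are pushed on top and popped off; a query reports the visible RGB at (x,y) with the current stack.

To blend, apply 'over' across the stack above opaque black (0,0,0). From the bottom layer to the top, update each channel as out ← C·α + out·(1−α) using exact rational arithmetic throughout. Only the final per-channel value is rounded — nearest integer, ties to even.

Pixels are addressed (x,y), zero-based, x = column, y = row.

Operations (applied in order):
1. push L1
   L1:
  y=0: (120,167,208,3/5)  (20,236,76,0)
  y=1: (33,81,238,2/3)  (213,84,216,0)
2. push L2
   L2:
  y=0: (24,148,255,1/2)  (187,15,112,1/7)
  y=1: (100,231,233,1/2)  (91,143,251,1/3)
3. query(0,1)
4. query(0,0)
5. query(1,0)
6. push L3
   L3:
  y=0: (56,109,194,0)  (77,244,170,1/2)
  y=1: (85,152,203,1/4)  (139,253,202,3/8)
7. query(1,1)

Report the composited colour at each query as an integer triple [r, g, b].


(0,1) stack=L1,L2; from [0,0,0]:
+L1 (α=2/3) → [22, 54, 476/3]
+L2 (α=1/2) → [61, 285/2, 1175/6]
= [61, 142, 196]

(0,0) stack=L1,L2; from [0,0,0]:
after L1 α=3/5: [72, 501/5, 624/5]
after L2 α=1/2: [48, 1241/10, 1899/10]
→ [48, 124, 190]

(1,0) stack=L1,L2; from [0,0,0]:
+L1 (α=0) → [0, 0, 0]
+L2 (α=1/7) → [187/7, 15/7, 16]
= [27, 2, 16]

at x=1,y=1 over L1,L2,L3:
L1 α=0: [0, 0, 0]
L2 α=1/3: [91/3, 143/3, 251/3]
L3 α=3/8: [853/12, 374/3, 3073/24]
→ [71, 125, 128]


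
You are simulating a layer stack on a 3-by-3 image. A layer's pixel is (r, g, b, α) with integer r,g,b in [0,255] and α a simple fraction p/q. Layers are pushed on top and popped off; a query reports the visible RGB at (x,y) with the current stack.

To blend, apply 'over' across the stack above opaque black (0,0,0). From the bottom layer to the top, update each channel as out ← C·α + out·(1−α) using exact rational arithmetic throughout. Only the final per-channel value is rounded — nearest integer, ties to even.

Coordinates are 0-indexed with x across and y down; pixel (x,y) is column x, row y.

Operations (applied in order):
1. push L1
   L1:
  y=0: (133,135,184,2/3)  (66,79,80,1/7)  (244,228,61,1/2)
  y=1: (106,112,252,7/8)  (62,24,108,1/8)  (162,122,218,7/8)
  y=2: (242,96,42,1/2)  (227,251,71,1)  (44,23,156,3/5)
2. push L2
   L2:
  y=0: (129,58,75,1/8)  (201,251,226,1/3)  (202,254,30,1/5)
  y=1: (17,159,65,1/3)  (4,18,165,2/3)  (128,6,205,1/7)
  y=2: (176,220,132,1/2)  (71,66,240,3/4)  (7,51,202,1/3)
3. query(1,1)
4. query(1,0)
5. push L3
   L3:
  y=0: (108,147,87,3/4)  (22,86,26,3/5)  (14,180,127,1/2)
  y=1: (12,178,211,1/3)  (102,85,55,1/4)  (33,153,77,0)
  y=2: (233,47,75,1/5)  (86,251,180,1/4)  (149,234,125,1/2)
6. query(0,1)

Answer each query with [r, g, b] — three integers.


(1,1) stack=L1,L2; from [0,0,0]:
L1 α=1/8: [31/4, 3, 27/2]
L2 α=2/3: [21/4, 13, 229/2]
→ [5, 13, 114]

(1,0) stack=L1,L2; from [0,0,0]:
after L1 α=1/7: [66/7, 79/7, 80/7]
after L2 α=1/3: [513/7, 1915/21, 1742/21]
→ [73, 91, 83]

query (0,1) [L1,L2,L3] — begin 0,0,0
after L1 α=7/8: [371/4, 98, 441/2]
after L2 α=1/3: [135/2, 355/3, 506/3]
after L3 α=1/3: [49, 1244/9, 1645/9]
→ [49, 138, 183]


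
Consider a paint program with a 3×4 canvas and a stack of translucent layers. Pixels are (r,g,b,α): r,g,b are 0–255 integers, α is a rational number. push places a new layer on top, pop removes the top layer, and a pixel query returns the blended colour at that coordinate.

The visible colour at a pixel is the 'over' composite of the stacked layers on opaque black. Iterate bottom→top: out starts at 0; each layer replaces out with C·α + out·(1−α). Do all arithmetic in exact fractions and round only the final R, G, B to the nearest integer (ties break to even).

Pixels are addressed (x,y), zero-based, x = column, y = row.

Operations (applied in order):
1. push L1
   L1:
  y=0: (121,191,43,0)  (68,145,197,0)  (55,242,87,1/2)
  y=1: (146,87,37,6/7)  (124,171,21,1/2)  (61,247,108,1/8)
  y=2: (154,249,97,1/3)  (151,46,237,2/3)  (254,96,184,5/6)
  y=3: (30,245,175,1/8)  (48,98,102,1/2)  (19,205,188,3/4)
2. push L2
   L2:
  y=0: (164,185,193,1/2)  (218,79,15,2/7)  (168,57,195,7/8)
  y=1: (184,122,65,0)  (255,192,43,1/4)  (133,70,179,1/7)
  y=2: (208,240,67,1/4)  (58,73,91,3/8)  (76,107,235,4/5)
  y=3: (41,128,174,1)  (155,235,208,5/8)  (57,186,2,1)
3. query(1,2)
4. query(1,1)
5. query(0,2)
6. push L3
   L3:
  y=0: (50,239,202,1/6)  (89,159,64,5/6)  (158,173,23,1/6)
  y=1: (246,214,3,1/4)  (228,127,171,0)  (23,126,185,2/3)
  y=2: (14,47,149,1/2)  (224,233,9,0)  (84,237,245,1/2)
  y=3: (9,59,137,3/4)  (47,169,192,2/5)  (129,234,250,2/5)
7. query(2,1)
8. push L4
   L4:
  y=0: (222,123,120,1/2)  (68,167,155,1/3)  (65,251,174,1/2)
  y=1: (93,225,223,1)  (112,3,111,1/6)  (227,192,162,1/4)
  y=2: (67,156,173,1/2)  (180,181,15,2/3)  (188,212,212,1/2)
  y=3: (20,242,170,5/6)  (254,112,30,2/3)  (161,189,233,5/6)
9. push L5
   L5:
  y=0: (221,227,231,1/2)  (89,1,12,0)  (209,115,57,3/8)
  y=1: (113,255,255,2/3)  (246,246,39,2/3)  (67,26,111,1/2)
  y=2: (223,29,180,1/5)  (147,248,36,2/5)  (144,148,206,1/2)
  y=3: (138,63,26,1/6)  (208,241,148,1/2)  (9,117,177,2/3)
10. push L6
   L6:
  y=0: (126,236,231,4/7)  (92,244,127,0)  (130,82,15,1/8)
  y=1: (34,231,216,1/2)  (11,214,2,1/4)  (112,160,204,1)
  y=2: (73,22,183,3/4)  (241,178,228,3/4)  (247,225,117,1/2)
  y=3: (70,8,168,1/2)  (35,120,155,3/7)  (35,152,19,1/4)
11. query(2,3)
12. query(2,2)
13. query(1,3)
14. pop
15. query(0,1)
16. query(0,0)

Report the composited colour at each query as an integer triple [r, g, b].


(1,2) stack=L1,L2; from [0,0,0]:
+L1 (α=2/3) → [302/3, 92/3, 158]
+L2 (α=3/8) → [254/3, 1117/24, 1063/8]
= [85, 47, 133]

(1,1) stack=L1,L2; from [0,0,0]:
after L1 α=1/2: [62, 171/2, 21/2]
after L2 α=1/4: [441/4, 897/8, 149/8]
= [110, 112, 19]

(0,2) stack=L1,L2; from [0,0,0]:
+L1 (α=1/3) → [154/3, 83, 97/3]
+L2 (α=1/4) → [181/2, 489/4, 41]
→ [90, 122, 41]

(2,1) stack=L1,L2,L3; from [0,0,0]:
L1 α=1/8: [61/8, 247/8, 27/2]
L2 α=1/7: [715/28, 1021/28, 260/7]
L3 α=2/3: [2003/84, 8077/84, 950/7]
→ [24, 96, 136]

query (2,3) [L1,L2,L3,L4,L5,L6] — begin 0,0,0
L1 α=3/4: [57/4, 615/4, 141]
L2 α=1: [57, 186, 2]
L3 α=2/5: [429/5, 1026/5, 506/5]
L4 α=5/6: [2227/15, 1917/10, 6331/30]
L5 α=2/3: [2497/45, 1419/10, 16951/90]
L6 α=1/4: [1511/30, 5777/40, 17521/120]
→ [50, 144, 146]

at x=2,y=2 over L1,L2,L3,L4,L5,L6:
after L1 α=5/6: [635/3, 80, 460/3]
after L2 α=4/5: [1547/15, 508/5, 656/3]
after L3 α=1/2: [2807/30, 1693/10, 1391/6]
after L4 α=1/2: [8447/60, 3813/20, 2663/12]
after L5 α=1/2: [17087/120, 6773/40, 5135/24]
after L6 α=1/2: [46727/240, 15773/80, 7943/48]
rounded: [195, 197, 165]

query (1,3) [L1,L2,L3,L4,L5,L6] — begin 0,0,0
after L1 α=1/2: [24, 49, 51]
after L2 α=5/8: [847/8, 661/4, 1193/8]
after L3 α=2/5: [3293/40, 667/4, 6651/40]
after L4 α=2/3: [7871/40, 521/4, 3017/40]
after L5 α=1/2: [16191/80, 1485/8, 8937/80]
after L6 α=3/7: [2613/20, 315/2, 18237/140]
= [131, 158, 130]

(0,1) stack=L1,L2,L3,L4,L5; from [0,0,0]:
L1 α=6/7: [876/7, 522/7, 222/7]
L2 α=0: [876/7, 522/7, 222/7]
L3 α=1/4: [2175/14, 766/7, 687/28]
L4 α=1: [93, 225, 223]
L5 α=2/3: [319/3, 245, 733/3]
→ [106, 245, 244]

query (0,0) [L1,L2,L3,L4,L5] — begin 0,0,0
after L1 α=0: [0, 0, 0]
after L2 α=1/2: [82, 185/2, 193/2]
after L3 α=1/6: [230/3, 1403/12, 1369/12]
after L4 α=1/2: [448/3, 2879/24, 2809/24]
after L5 α=1/2: [1111/6, 8327/48, 8353/48]
→ [185, 173, 174]


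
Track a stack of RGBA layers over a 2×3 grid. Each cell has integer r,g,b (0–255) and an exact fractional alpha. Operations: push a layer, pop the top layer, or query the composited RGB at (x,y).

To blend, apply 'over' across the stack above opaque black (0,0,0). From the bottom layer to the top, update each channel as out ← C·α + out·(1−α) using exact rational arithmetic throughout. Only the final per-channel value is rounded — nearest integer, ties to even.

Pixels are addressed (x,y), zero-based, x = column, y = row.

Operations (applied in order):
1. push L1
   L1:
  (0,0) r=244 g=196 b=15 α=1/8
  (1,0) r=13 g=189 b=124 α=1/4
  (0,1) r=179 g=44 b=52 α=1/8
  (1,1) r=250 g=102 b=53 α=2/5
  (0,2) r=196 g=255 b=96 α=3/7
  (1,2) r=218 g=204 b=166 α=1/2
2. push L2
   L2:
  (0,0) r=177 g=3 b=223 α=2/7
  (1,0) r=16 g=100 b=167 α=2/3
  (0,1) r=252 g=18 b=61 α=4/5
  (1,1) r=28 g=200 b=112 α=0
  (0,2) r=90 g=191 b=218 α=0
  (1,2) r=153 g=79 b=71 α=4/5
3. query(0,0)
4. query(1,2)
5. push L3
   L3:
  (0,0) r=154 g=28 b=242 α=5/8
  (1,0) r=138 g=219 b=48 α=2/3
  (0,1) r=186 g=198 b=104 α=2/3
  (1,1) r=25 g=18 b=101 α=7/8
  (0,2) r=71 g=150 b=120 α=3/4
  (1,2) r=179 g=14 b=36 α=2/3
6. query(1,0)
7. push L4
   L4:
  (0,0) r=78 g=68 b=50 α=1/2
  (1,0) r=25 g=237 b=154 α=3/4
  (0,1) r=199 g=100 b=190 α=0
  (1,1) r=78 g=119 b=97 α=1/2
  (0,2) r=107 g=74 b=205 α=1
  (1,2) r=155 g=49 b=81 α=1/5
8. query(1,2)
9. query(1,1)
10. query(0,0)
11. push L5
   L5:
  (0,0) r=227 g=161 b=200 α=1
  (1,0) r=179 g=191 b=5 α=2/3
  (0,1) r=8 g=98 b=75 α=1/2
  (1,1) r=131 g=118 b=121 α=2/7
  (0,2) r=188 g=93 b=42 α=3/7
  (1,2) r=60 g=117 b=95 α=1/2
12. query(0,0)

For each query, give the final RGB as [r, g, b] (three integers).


query (0,0) [L1,L2] — begin 0,0,0
L1 α=1/8: [61/2, 49/2, 15/8]
L2 α=2/7: [1013/14, 257/14, 3643/56]
= [72, 18, 65]

(1,2) stack=L1,L2; from [0,0,0]:
L1 α=1/2: [109, 102, 83]
L2 α=4/5: [721/5, 418/5, 367/5]
= [144, 84, 73]

at x=1,y=0 over L1,L2,L3:
L1 α=1/4: [13/4, 189/4, 31]
L2 α=2/3: [47/4, 989/12, 365/3]
L3 α=2/3: [1151/12, 6245/36, 653/9]
= [96, 173, 73]

(1,2) stack=L1,L2,L3,L4; from [0,0,0]:
L1 α=1/2: [109, 102, 83]
L2 α=4/5: [721/5, 418/5, 367/5]
L3 α=2/3: [837/5, 186/5, 727/15]
L4 α=1/5: [4123/25, 989/25, 4123/75]
rounded: [165, 40, 55]

at x=1,y=1 over L1,L2,L3,L4:
+L1 (α=2/5) → [100, 204/5, 106/5]
+L2 (α=0) → [100, 204/5, 106/5]
+L3 (α=7/8) → [275/8, 417/20, 3641/40]
+L4 (α=1/2) → [899/16, 2797/40, 7521/80]
= [56, 70, 94]

query (0,0) [L1,L2,L3,L4] — begin 0,0,0
+L1 (α=1/8) → [61/2, 49/2, 15/8]
+L2 (α=2/7) → [1013/14, 257/14, 3643/56]
+L3 (α=5/8) → [13819/112, 2731/112, 78689/448]
+L4 (α=1/2) → [22555/224, 10347/224, 101089/896]
= [101, 46, 113]

(0,0) stack=L1,L2,L3,L4,L5; from [0,0,0]:
L1 α=1/8: [61/2, 49/2, 15/8]
L2 α=2/7: [1013/14, 257/14, 3643/56]
L3 α=5/8: [13819/112, 2731/112, 78689/448]
L4 α=1/2: [22555/224, 10347/224, 101089/896]
L5 α=1: [227, 161, 200]
rounded: [227, 161, 200]


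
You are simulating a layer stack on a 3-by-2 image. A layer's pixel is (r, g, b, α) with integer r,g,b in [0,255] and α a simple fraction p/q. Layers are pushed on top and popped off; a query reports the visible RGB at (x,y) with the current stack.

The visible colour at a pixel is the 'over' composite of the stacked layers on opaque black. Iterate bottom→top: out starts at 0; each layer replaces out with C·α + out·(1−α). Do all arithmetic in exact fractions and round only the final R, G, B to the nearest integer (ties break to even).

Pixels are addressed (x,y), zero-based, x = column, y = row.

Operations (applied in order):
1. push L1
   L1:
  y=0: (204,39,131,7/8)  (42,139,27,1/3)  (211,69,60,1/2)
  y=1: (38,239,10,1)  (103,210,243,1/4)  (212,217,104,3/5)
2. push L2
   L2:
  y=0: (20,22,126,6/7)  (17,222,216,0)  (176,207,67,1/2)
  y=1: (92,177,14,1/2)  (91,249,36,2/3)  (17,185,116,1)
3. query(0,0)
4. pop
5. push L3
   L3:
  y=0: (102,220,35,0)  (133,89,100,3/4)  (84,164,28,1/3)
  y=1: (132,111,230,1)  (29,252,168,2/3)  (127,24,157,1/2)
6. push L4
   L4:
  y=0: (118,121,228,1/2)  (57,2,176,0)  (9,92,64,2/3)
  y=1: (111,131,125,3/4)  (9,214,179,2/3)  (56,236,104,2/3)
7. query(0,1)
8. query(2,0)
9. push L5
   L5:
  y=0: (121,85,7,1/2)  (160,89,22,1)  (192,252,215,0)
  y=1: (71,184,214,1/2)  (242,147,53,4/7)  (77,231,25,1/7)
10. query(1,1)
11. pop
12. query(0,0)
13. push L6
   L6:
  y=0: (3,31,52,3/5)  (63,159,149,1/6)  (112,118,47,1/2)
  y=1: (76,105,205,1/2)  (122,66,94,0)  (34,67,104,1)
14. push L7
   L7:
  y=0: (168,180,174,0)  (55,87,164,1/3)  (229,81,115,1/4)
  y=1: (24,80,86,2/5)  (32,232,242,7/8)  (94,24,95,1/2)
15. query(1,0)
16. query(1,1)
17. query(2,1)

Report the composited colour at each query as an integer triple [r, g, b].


at x=0,y=0 over L1,L2:
L1 α=7/8: [357/2, 273/8, 917/8]
L2 α=6/7: [597/14, 1329/56, 995/8]
= [43, 24, 124]

query (0,1) [L1,L3,L4] — begin 0,0,0
L1 α=1: [38, 239, 10]
L3 α=1: [132, 111, 230]
L4 α=3/4: [465/4, 126, 605/4]
rounded: [116, 126, 151]

query (2,0) [L1,L3,L4] — begin 0,0,0
after L1 α=1/2: [211/2, 69/2, 30]
after L3 α=1/3: [295/3, 233/3, 88/3]
after L4 α=2/3: [349/9, 785/9, 472/9]
→ [39, 87, 52]

(1,1) stack=L1,L3,L4,L5; from [0,0,0]:
after L1 α=1/4: [103/4, 105/2, 243/4]
after L3 α=2/3: [335/12, 371/2, 529/4]
after L4 α=2/3: [551/36, 409/2, 1961/12]
after L5 α=4/7: [12167/84, 2403/14, 2809/28]
→ [145, 172, 100]

at x=0,y=0 over L1,L3,L4:
+L1 (α=7/8) → [357/2, 273/8, 917/8]
+L3 (α=0) → [357/2, 273/8, 917/8]
+L4 (α=1/2) → [593/4, 1241/16, 2741/16]
→ [148, 78, 171]

at x=1,y=0 over L1,L3,L4,L6,L7:
+L1 (α=1/3) → [14, 139/3, 9]
+L3 (α=3/4) → [413/4, 235/3, 309/4]
+L4 (α=0) → [413/4, 235/3, 309/4]
+L6 (α=1/6) → [2317/24, 826/9, 2141/24]
+L7 (α=1/3) → [2977/36, 2435/27, 4109/36]
→ [83, 90, 114]

(1,1) stack=L1,L3,L4,L6,L7; from [0,0,0]:
after L1 α=1/4: [103/4, 105/2, 243/4]
after L3 α=2/3: [335/12, 371/2, 529/4]
after L4 α=2/3: [551/36, 409/2, 1961/12]
after L6 α=0: [551/36, 409/2, 1961/12]
after L7 α=7/8: [8615/288, 3657/16, 22289/96]
→ [30, 229, 232]

at x=2,y=1 over L1,L3,L4,L6,L7:
after L1 α=3/5: [636/5, 651/5, 312/5]
after L3 α=1/2: [1271/10, 771/10, 1097/10]
after L4 α=2/3: [797/10, 5491/30, 1059/10]
after L6 α=1: [34, 67, 104]
after L7 α=1/2: [64, 91/2, 199/2]
= [64, 46, 100]


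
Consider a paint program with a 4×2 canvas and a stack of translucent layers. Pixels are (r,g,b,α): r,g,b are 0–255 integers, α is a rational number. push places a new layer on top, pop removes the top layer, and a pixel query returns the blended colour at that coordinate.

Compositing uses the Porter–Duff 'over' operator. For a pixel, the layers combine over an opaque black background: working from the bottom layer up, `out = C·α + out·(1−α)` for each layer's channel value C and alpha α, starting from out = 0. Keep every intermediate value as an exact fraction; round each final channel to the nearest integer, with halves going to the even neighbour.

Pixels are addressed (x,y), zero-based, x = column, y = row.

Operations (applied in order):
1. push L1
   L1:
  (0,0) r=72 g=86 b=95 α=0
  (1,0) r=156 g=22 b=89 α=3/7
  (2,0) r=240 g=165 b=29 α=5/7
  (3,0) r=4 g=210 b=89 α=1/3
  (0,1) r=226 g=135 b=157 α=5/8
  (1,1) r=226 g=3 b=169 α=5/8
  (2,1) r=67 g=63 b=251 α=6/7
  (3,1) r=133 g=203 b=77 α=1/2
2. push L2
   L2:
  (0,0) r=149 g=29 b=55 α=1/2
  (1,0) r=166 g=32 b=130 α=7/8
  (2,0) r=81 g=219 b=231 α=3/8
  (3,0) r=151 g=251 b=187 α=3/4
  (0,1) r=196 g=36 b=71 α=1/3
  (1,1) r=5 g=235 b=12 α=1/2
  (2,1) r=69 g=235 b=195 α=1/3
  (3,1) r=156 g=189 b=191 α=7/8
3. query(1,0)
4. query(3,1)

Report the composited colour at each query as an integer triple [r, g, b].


(1,0) stack=L1,L2; from [0,0,0]:
+L1 (α=3/7) → [468/7, 66/7, 267/7]
+L2 (α=7/8) → [4301/28, 817/28, 6637/56]
= [154, 29, 119]

at x=3,y=1 over L1,L2:
+L1 (α=1/2) → [133/2, 203/2, 77/2]
+L2 (α=7/8) → [2317/16, 2849/16, 2751/16]
= [145, 178, 172]


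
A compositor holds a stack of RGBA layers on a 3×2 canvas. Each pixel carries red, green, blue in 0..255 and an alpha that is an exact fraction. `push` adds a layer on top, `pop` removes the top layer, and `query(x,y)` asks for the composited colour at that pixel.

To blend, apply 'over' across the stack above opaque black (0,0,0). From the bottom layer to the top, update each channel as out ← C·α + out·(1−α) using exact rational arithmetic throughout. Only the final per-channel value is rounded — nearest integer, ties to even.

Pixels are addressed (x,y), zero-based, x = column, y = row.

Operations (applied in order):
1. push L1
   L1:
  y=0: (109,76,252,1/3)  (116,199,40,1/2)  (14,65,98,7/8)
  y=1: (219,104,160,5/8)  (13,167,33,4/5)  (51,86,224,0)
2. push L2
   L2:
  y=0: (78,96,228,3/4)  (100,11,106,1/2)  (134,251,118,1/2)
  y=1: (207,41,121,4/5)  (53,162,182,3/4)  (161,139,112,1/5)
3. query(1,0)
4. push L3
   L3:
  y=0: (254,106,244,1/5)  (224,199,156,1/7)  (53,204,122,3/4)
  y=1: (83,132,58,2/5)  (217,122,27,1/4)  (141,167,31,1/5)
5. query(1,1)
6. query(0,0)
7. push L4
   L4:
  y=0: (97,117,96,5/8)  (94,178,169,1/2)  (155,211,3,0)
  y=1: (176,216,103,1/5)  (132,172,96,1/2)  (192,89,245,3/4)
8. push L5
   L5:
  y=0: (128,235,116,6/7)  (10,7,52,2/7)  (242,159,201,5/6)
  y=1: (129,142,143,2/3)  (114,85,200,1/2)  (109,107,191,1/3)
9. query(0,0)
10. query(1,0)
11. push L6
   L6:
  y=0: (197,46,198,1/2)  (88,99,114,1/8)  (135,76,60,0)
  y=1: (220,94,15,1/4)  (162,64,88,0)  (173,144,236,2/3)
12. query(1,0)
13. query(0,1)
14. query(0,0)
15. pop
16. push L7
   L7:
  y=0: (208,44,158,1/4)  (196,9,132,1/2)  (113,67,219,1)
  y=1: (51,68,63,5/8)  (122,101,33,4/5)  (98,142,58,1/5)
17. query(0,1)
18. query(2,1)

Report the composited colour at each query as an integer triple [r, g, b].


(1,0) stack=L1,L2; from [0,0,0]:
+L1 (α=1/2) → [58, 199/2, 20]
+L2 (α=1/2) → [79, 221/4, 63]
rounded: [79, 55, 63]

query (1,1) [L1,L2,L3] — begin 0,0,0
+L1 (α=4/5) → [52/5, 668/5, 132/5]
+L2 (α=3/4) → [847/20, 1549/10, 1431/10]
+L3 (α=1/4) → [6881/80, 5867/40, 4563/40]
= [86, 147, 114]

at x=0,y=0 over L1,L2,L3:
after L1 α=1/3: [109/3, 76/3, 84]
after L2 α=3/4: [811/12, 235/3, 192]
after L3 α=1/5: [1573/15, 1258/15, 1012/5]
rounded: [105, 84, 202]

(0,0) stack=L1,L2,L3,L4,L5; from [0,0,0]:
L1 α=1/3: [109/3, 76/3, 84]
L2 α=3/4: [811/12, 235/3, 192]
L3 α=1/5: [1573/15, 1258/15, 1012/5]
L4 α=5/8: [1999/20, 4183/40, 1359/10]
L5 α=6/7: [17359/140, 60583/280, 8319/70]
= [124, 216, 119]

(1,0) stack=L1,L2,L3,L4,L5; from [0,0,0]:
L1 α=1/2: [58, 199/2, 20]
L2 α=1/2: [79, 221/4, 63]
L3 α=1/7: [698/7, 1061/14, 534/7]
L4 α=1/2: [678/7, 3553/28, 1717/14]
L5 α=2/7: [3530/49, 18157/196, 10041/98]
= [72, 93, 102]

at x=1,y=0 over L1,L2,L3,L4,L5,L6:
+L1 (α=1/2) → [58, 199/2, 20]
+L2 (α=1/2) → [79, 221/4, 63]
+L3 (α=1/7) → [698/7, 1061/14, 534/7]
+L4 (α=1/2) → [678/7, 3553/28, 1717/14]
+L5 (α=2/7) → [3530/49, 18157/196, 10041/98]
+L6 (α=1/8) → [2073/28, 20929/224, 11637/112]
→ [74, 93, 104]

query (0,1) [L1,L2,L3,L4,L5,L6] — begin 0,0,0
L1 α=5/8: [1095/8, 65, 100]
L2 α=4/5: [7719/40, 229/5, 584/5]
L3 α=2/5: [29797/200, 2007/25, 2332/25]
L4 α=1/5: [38597/250, 13428/125, 11903/125]
L5 α=2/3: [103097/750, 48928/375, 47653/375]
L6 α=1/4: [158097/1000, 30339/250, 12382/125]
rounded: [158, 121, 99]

at x=0,y=0 over L1,L2,L3,L4,L5,L6:
+L1 (α=1/3) → [109/3, 76/3, 84]
+L2 (α=3/4) → [811/12, 235/3, 192]
+L3 (α=1/5) → [1573/15, 1258/15, 1012/5]
+L4 (α=5/8) → [1999/20, 4183/40, 1359/10]
+L5 (α=6/7) → [17359/140, 60583/280, 8319/70]
+L6 (α=1/2) → [44939/280, 73463/560, 22179/140]
rounded: [160, 131, 158]

query (0,1) [L1,L2,L3,L4,L5,L7] — begin 0,0,0
+L1 (α=5/8) → [1095/8, 65, 100]
+L2 (α=4/5) → [7719/40, 229/5, 584/5]
+L3 (α=2/5) → [29797/200, 2007/25, 2332/25]
+L4 (α=1/5) → [38597/250, 13428/125, 11903/125]
+L5 (α=2/3) → [103097/750, 48928/375, 47653/375]
+L7 (α=5/8) → [166847/2000, 22857/250, 21757/250]
rounded: [83, 91, 87]

at x=2,y=1 over L1,L2,L3,L4,L5,L7:
after L1 α=0: [0, 0, 0]
after L2 α=1/5: [161/5, 139/5, 112/5]
after L3 α=1/5: [1349/25, 1391/25, 603/25]
after L4 α=3/4: [15749/100, 4033/50, 9489/50]
after L5 α=1/3: [21199/150, 2236/25, 14264/75]
after L7 α=1/5: [49748/375, 12494/125, 61406/375]
rounded: [133, 100, 164]


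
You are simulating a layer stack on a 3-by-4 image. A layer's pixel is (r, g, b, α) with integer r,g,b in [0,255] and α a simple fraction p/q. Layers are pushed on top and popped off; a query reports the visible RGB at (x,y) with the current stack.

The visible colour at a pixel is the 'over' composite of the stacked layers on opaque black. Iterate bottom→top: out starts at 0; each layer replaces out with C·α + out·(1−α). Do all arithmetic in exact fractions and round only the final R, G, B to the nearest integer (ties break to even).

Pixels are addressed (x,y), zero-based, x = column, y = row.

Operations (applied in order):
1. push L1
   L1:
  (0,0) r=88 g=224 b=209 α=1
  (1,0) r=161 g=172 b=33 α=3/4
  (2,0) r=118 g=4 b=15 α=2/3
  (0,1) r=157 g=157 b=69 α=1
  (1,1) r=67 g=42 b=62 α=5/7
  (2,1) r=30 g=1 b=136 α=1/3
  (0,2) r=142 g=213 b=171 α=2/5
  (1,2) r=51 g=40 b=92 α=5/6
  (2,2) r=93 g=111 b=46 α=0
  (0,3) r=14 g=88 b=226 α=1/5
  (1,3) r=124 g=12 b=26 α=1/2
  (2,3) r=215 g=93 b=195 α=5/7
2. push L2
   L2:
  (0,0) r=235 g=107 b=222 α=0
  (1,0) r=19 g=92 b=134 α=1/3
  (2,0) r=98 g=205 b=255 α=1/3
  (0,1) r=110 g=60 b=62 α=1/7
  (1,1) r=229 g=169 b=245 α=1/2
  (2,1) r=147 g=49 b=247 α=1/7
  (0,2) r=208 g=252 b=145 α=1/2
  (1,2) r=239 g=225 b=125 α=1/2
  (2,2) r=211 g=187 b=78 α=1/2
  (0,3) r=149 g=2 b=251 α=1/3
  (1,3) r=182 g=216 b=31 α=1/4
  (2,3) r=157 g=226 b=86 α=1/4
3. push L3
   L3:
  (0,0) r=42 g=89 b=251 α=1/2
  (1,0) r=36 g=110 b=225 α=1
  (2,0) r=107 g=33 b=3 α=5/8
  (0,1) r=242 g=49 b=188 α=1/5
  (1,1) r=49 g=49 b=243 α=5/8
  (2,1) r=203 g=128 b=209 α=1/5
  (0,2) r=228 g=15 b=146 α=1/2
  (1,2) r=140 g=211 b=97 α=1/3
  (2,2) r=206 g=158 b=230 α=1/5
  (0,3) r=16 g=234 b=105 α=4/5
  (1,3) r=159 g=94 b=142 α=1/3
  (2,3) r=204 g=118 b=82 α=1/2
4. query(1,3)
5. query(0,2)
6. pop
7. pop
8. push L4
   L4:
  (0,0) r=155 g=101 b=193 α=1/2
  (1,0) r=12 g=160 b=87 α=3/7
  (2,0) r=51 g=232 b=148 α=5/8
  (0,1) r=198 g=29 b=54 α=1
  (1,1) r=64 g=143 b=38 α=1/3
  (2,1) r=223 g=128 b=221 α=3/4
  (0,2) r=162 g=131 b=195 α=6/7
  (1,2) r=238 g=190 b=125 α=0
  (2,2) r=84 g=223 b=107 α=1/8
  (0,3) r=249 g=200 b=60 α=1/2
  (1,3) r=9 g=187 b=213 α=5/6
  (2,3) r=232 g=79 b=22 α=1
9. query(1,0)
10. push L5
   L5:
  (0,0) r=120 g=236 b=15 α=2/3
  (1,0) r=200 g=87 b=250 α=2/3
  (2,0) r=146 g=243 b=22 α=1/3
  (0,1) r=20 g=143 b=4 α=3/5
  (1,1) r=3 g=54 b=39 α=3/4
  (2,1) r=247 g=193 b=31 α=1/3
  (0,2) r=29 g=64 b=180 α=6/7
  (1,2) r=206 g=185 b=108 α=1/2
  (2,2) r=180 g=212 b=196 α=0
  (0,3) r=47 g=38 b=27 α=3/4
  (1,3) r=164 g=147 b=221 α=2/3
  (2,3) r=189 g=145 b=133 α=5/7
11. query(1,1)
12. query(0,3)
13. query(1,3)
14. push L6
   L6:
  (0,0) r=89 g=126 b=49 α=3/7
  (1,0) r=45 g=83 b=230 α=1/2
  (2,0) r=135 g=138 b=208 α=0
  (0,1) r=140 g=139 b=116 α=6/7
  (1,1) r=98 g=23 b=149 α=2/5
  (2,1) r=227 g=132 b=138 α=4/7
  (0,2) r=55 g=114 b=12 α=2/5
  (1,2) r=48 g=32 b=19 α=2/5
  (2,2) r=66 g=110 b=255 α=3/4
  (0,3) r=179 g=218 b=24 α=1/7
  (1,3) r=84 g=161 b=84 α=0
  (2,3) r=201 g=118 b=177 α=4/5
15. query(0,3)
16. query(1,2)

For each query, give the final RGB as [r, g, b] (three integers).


query (1,3) [L1,L2,L3] — begin 0,0,0
after L1 α=1/2: [62, 6, 13]
after L2 α=1/4: [92, 117/2, 35/2]
after L3 α=1/3: [343/3, 211/3, 59]
= [114, 70, 59]

(0,2) stack=L1,L2,L3; from [0,0,0]:
L1 α=2/5: [284/5, 426/5, 342/5]
L2 α=1/2: [662/5, 843/5, 1067/10]
L3 α=1/2: [901/5, 459/5, 2527/20]
rounded: [180, 92, 126]

query (1,0) [L1,L4] — begin 0,0,0
+L1 (α=3/4) → [483/4, 129, 99/4]
+L4 (α=3/7) → [519/7, 996/7, 360/7]
→ [74, 142, 51]

(1,1) stack=L1,L4,L5; from [0,0,0]:
+L1 (α=5/7) → [335/7, 30, 310/7]
+L4 (α=1/3) → [1118/21, 203/3, 886/21]
+L5 (α=3/4) → [1307/84, 689/12, 3343/84]
= [16, 57, 40]

at x=0,y=3 over L1,L4,L5:
+L1 (α=1/5) → [14/5, 88/5, 226/5]
+L4 (α=1/2) → [1259/10, 544/5, 263/5]
+L5 (α=3/4) → [2669/40, 557/10, 167/5]
= [67, 56, 33]

at x=1,y=3 over L1,L4,L5:
+L1 (α=1/2) → [62, 6, 13]
+L4 (α=5/6) → [107/6, 941/6, 539/3]
+L5 (α=2/3) → [2075/18, 2705/18, 1865/9]
= [115, 150, 207]

query (0,3) [L1,L4,L5,L6] — begin 0,0,0
+L1 (α=1/5) → [14/5, 88/5, 226/5]
+L4 (α=1/2) → [1259/10, 544/5, 263/5]
+L5 (α=3/4) → [2669/40, 557/10, 167/5]
+L6 (α=1/7) → [11587/140, 2761/35, 1122/35]
= [83, 79, 32]

query (1,2) [L1,L4,L5,L6] — begin 0,0,0
after L1 α=5/6: [85/2, 100/3, 230/3]
after L4 α=0: [85/2, 100/3, 230/3]
after L5 α=1/2: [497/4, 655/6, 277/3]
after L6 α=2/5: [375/4, 783/10, 63]
rounded: [94, 78, 63]
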